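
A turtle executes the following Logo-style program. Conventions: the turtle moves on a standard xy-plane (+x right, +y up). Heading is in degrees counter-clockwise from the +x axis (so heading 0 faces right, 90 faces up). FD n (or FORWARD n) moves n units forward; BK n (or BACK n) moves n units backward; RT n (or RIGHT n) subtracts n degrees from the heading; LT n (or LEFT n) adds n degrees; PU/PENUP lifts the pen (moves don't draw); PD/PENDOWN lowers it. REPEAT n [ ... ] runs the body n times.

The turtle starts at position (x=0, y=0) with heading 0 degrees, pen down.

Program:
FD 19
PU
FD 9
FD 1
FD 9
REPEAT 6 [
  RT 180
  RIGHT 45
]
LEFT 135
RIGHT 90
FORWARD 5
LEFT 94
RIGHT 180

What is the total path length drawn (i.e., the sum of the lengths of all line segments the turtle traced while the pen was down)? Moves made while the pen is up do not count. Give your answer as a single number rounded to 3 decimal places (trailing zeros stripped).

Answer: 19

Derivation:
Executing turtle program step by step:
Start: pos=(0,0), heading=0, pen down
FD 19: (0,0) -> (19,0) [heading=0, draw]
PU: pen up
FD 9: (19,0) -> (28,0) [heading=0, move]
FD 1: (28,0) -> (29,0) [heading=0, move]
FD 9: (29,0) -> (38,0) [heading=0, move]
REPEAT 6 [
  -- iteration 1/6 --
  RT 180: heading 0 -> 180
  RT 45: heading 180 -> 135
  -- iteration 2/6 --
  RT 180: heading 135 -> 315
  RT 45: heading 315 -> 270
  -- iteration 3/6 --
  RT 180: heading 270 -> 90
  RT 45: heading 90 -> 45
  -- iteration 4/6 --
  RT 180: heading 45 -> 225
  RT 45: heading 225 -> 180
  -- iteration 5/6 --
  RT 180: heading 180 -> 0
  RT 45: heading 0 -> 315
  -- iteration 6/6 --
  RT 180: heading 315 -> 135
  RT 45: heading 135 -> 90
]
LT 135: heading 90 -> 225
RT 90: heading 225 -> 135
FD 5: (38,0) -> (34.464,3.536) [heading=135, move]
LT 94: heading 135 -> 229
RT 180: heading 229 -> 49
Final: pos=(34.464,3.536), heading=49, 1 segment(s) drawn

Segment lengths:
  seg 1: (0,0) -> (19,0), length = 19
Total = 19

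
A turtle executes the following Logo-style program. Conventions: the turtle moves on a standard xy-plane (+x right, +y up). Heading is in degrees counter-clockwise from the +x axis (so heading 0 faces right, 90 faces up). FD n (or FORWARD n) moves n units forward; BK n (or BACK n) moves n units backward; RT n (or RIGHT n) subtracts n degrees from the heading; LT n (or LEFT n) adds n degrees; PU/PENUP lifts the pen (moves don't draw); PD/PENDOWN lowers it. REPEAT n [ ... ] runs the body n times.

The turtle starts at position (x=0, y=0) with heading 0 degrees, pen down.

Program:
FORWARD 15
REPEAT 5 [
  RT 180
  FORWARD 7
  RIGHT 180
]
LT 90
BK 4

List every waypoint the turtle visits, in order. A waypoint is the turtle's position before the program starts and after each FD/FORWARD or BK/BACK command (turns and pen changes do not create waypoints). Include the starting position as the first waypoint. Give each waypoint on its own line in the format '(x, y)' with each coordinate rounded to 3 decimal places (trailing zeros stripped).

Answer: (0, 0)
(15, 0)
(8, 0)
(1, 0)
(-6, 0)
(-13, 0)
(-20, 0)
(-20, -4)

Derivation:
Executing turtle program step by step:
Start: pos=(0,0), heading=0, pen down
FD 15: (0,0) -> (15,0) [heading=0, draw]
REPEAT 5 [
  -- iteration 1/5 --
  RT 180: heading 0 -> 180
  FD 7: (15,0) -> (8,0) [heading=180, draw]
  RT 180: heading 180 -> 0
  -- iteration 2/5 --
  RT 180: heading 0 -> 180
  FD 7: (8,0) -> (1,0) [heading=180, draw]
  RT 180: heading 180 -> 0
  -- iteration 3/5 --
  RT 180: heading 0 -> 180
  FD 7: (1,0) -> (-6,0) [heading=180, draw]
  RT 180: heading 180 -> 0
  -- iteration 4/5 --
  RT 180: heading 0 -> 180
  FD 7: (-6,0) -> (-13,0) [heading=180, draw]
  RT 180: heading 180 -> 0
  -- iteration 5/5 --
  RT 180: heading 0 -> 180
  FD 7: (-13,0) -> (-20,0) [heading=180, draw]
  RT 180: heading 180 -> 0
]
LT 90: heading 0 -> 90
BK 4: (-20,0) -> (-20,-4) [heading=90, draw]
Final: pos=(-20,-4), heading=90, 7 segment(s) drawn
Waypoints (8 total):
(0, 0)
(15, 0)
(8, 0)
(1, 0)
(-6, 0)
(-13, 0)
(-20, 0)
(-20, -4)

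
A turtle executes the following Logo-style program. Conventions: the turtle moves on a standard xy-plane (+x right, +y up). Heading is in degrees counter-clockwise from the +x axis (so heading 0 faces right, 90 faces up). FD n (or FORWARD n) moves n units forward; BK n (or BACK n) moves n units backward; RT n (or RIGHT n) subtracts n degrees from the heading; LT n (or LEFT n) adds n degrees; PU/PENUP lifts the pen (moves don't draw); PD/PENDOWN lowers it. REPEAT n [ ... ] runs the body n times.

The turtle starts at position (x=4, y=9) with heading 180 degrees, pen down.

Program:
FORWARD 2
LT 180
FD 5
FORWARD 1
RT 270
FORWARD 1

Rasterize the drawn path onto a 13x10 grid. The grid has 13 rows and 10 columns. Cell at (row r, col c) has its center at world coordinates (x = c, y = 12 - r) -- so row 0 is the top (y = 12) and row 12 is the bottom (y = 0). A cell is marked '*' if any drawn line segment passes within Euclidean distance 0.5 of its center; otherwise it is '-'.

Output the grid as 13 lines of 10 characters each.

Segment 0: (4,9) -> (2,9)
Segment 1: (2,9) -> (7,9)
Segment 2: (7,9) -> (8,9)
Segment 3: (8,9) -> (8,10)

Answer: ----------
----------
--------*-
--*******-
----------
----------
----------
----------
----------
----------
----------
----------
----------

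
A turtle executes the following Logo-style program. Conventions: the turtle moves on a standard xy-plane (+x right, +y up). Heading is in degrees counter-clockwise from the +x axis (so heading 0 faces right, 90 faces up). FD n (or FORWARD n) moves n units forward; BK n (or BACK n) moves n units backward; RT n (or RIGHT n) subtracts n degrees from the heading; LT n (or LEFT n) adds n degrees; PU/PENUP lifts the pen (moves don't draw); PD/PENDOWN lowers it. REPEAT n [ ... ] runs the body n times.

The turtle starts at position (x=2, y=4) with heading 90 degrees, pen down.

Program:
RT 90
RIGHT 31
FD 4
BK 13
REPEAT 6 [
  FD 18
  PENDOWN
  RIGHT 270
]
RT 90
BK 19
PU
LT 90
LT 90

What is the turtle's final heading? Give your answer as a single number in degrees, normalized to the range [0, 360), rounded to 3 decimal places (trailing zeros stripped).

Answer: 239

Derivation:
Executing turtle program step by step:
Start: pos=(2,4), heading=90, pen down
RT 90: heading 90 -> 0
RT 31: heading 0 -> 329
FD 4: (2,4) -> (5.429,1.94) [heading=329, draw]
BK 13: (5.429,1.94) -> (-5.715,8.635) [heading=329, draw]
REPEAT 6 [
  -- iteration 1/6 --
  FD 18: (-5.715,8.635) -> (9.715,-0.635) [heading=329, draw]
  PD: pen down
  RT 270: heading 329 -> 59
  -- iteration 2/6 --
  FD 18: (9.715,-0.635) -> (18.985,14.794) [heading=59, draw]
  PD: pen down
  RT 270: heading 59 -> 149
  -- iteration 3/6 --
  FD 18: (18.985,14.794) -> (3.556,24.064) [heading=149, draw]
  PD: pen down
  RT 270: heading 149 -> 239
  -- iteration 4/6 --
  FD 18: (3.556,24.064) -> (-5.715,8.635) [heading=239, draw]
  PD: pen down
  RT 270: heading 239 -> 329
  -- iteration 5/6 --
  FD 18: (-5.715,8.635) -> (9.715,-0.635) [heading=329, draw]
  PD: pen down
  RT 270: heading 329 -> 59
  -- iteration 6/6 --
  FD 18: (9.715,-0.635) -> (18.985,14.794) [heading=59, draw]
  PD: pen down
  RT 270: heading 59 -> 149
]
RT 90: heading 149 -> 59
BK 19: (18.985,14.794) -> (9.199,-1.493) [heading=59, draw]
PU: pen up
LT 90: heading 59 -> 149
LT 90: heading 149 -> 239
Final: pos=(9.199,-1.493), heading=239, 9 segment(s) drawn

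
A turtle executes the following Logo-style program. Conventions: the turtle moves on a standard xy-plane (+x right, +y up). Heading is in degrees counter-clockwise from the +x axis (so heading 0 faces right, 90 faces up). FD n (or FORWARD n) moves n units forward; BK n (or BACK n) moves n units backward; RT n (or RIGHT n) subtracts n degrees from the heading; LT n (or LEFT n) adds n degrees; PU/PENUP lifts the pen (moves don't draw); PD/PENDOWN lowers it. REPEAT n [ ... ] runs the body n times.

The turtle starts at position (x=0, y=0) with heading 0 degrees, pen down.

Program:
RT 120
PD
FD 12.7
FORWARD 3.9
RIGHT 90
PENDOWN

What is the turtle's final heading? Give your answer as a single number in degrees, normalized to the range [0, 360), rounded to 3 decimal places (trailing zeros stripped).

Answer: 150

Derivation:
Executing turtle program step by step:
Start: pos=(0,0), heading=0, pen down
RT 120: heading 0 -> 240
PD: pen down
FD 12.7: (0,0) -> (-6.35,-10.999) [heading=240, draw]
FD 3.9: (-6.35,-10.999) -> (-8.3,-14.376) [heading=240, draw]
RT 90: heading 240 -> 150
PD: pen down
Final: pos=(-8.3,-14.376), heading=150, 2 segment(s) drawn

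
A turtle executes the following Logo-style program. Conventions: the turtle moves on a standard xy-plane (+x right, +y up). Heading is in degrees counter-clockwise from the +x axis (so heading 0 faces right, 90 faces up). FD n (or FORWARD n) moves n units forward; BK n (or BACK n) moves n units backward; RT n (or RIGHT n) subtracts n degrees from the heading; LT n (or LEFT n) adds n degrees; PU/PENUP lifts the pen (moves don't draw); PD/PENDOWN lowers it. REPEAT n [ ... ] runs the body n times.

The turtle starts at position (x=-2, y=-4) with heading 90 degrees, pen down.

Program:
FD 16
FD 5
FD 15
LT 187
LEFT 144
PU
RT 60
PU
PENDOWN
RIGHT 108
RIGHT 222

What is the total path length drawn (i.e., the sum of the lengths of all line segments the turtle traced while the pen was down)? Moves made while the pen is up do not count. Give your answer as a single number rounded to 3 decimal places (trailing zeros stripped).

Executing turtle program step by step:
Start: pos=(-2,-4), heading=90, pen down
FD 16: (-2,-4) -> (-2,12) [heading=90, draw]
FD 5: (-2,12) -> (-2,17) [heading=90, draw]
FD 15: (-2,17) -> (-2,32) [heading=90, draw]
LT 187: heading 90 -> 277
LT 144: heading 277 -> 61
PU: pen up
RT 60: heading 61 -> 1
PU: pen up
PD: pen down
RT 108: heading 1 -> 253
RT 222: heading 253 -> 31
Final: pos=(-2,32), heading=31, 3 segment(s) drawn

Segment lengths:
  seg 1: (-2,-4) -> (-2,12), length = 16
  seg 2: (-2,12) -> (-2,17), length = 5
  seg 3: (-2,17) -> (-2,32), length = 15
Total = 36

Answer: 36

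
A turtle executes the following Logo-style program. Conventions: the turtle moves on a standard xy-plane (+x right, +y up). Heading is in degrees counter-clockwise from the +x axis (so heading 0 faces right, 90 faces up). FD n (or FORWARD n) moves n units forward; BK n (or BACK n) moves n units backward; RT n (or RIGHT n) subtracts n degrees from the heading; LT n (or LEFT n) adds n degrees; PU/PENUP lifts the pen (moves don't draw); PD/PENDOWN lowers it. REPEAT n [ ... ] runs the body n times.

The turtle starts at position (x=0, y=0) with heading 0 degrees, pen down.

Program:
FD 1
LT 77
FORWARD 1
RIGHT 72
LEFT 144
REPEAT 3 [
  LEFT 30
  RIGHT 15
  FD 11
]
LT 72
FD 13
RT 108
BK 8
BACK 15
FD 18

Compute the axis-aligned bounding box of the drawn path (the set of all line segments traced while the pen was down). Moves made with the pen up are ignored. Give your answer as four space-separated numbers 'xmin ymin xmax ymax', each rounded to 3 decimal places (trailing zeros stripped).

Answer: -31.927 -20.047 1.225 4.198

Derivation:
Executing turtle program step by step:
Start: pos=(0,0), heading=0, pen down
FD 1: (0,0) -> (1,0) [heading=0, draw]
LT 77: heading 0 -> 77
FD 1: (1,0) -> (1.225,0.974) [heading=77, draw]
RT 72: heading 77 -> 5
LT 144: heading 5 -> 149
REPEAT 3 [
  -- iteration 1/3 --
  LT 30: heading 149 -> 179
  RT 15: heading 179 -> 164
  FD 11: (1.225,0.974) -> (-9.349,4.006) [heading=164, draw]
  -- iteration 2/3 --
  LT 30: heading 164 -> 194
  RT 15: heading 194 -> 179
  FD 11: (-9.349,4.006) -> (-20.347,4.198) [heading=179, draw]
  -- iteration 3/3 --
  LT 30: heading 179 -> 209
  RT 15: heading 209 -> 194
  FD 11: (-20.347,4.198) -> (-31.021,1.537) [heading=194, draw]
]
LT 72: heading 194 -> 266
FD 13: (-31.021,1.537) -> (-31.927,-11.431) [heading=266, draw]
RT 108: heading 266 -> 158
BK 8: (-31.927,-11.431) -> (-24.51,-14.428) [heading=158, draw]
BK 15: (-24.51,-14.428) -> (-10.602,-20.047) [heading=158, draw]
FD 18: (-10.602,-20.047) -> (-27.291,-13.304) [heading=158, draw]
Final: pos=(-27.291,-13.304), heading=158, 9 segment(s) drawn

Segment endpoints: x in {-31.927, -31.021, -27.291, -24.51, -20.347, -10.602, -9.349, 0, 1, 1.225}, y in {-20.047, -14.428, -13.304, -11.431, 0, 0.974, 1.537, 4.006, 4.198}
xmin=-31.927, ymin=-20.047, xmax=1.225, ymax=4.198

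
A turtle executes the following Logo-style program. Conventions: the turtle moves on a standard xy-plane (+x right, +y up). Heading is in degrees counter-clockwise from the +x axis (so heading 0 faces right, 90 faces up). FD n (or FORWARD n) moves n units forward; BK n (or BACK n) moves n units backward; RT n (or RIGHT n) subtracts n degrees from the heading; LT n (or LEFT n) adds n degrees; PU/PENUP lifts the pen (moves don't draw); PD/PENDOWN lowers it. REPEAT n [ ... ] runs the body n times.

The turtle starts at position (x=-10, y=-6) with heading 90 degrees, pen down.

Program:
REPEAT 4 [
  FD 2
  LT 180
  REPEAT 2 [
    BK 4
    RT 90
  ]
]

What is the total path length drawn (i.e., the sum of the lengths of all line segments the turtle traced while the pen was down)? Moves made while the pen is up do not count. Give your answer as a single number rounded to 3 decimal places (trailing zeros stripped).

Executing turtle program step by step:
Start: pos=(-10,-6), heading=90, pen down
REPEAT 4 [
  -- iteration 1/4 --
  FD 2: (-10,-6) -> (-10,-4) [heading=90, draw]
  LT 180: heading 90 -> 270
  REPEAT 2 [
    -- iteration 1/2 --
    BK 4: (-10,-4) -> (-10,0) [heading=270, draw]
    RT 90: heading 270 -> 180
    -- iteration 2/2 --
    BK 4: (-10,0) -> (-6,0) [heading=180, draw]
    RT 90: heading 180 -> 90
  ]
  -- iteration 2/4 --
  FD 2: (-6,0) -> (-6,2) [heading=90, draw]
  LT 180: heading 90 -> 270
  REPEAT 2 [
    -- iteration 1/2 --
    BK 4: (-6,2) -> (-6,6) [heading=270, draw]
    RT 90: heading 270 -> 180
    -- iteration 2/2 --
    BK 4: (-6,6) -> (-2,6) [heading=180, draw]
    RT 90: heading 180 -> 90
  ]
  -- iteration 3/4 --
  FD 2: (-2,6) -> (-2,8) [heading=90, draw]
  LT 180: heading 90 -> 270
  REPEAT 2 [
    -- iteration 1/2 --
    BK 4: (-2,8) -> (-2,12) [heading=270, draw]
    RT 90: heading 270 -> 180
    -- iteration 2/2 --
    BK 4: (-2,12) -> (2,12) [heading=180, draw]
    RT 90: heading 180 -> 90
  ]
  -- iteration 4/4 --
  FD 2: (2,12) -> (2,14) [heading=90, draw]
  LT 180: heading 90 -> 270
  REPEAT 2 [
    -- iteration 1/2 --
    BK 4: (2,14) -> (2,18) [heading=270, draw]
    RT 90: heading 270 -> 180
    -- iteration 2/2 --
    BK 4: (2,18) -> (6,18) [heading=180, draw]
    RT 90: heading 180 -> 90
  ]
]
Final: pos=(6,18), heading=90, 12 segment(s) drawn

Segment lengths:
  seg 1: (-10,-6) -> (-10,-4), length = 2
  seg 2: (-10,-4) -> (-10,0), length = 4
  seg 3: (-10,0) -> (-6,0), length = 4
  seg 4: (-6,0) -> (-6,2), length = 2
  seg 5: (-6,2) -> (-6,6), length = 4
  seg 6: (-6,6) -> (-2,6), length = 4
  seg 7: (-2,6) -> (-2,8), length = 2
  seg 8: (-2,8) -> (-2,12), length = 4
  seg 9: (-2,12) -> (2,12), length = 4
  seg 10: (2,12) -> (2,14), length = 2
  seg 11: (2,14) -> (2,18), length = 4
  seg 12: (2,18) -> (6,18), length = 4
Total = 40

Answer: 40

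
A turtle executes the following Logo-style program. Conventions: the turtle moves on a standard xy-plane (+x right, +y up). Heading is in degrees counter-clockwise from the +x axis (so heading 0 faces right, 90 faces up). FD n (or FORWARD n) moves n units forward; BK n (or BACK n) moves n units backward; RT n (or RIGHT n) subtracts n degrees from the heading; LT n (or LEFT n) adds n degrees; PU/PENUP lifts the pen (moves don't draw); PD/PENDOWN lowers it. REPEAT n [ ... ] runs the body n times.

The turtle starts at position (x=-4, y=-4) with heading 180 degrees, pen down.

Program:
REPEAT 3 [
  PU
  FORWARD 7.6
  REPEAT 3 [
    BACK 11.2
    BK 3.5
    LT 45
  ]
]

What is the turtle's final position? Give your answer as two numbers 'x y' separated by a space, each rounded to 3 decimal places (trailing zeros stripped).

Answer: 8.474 -1.774

Derivation:
Executing turtle program step by step:
Start: pos=(-4,-4), heading=180, pen down
REPEAT 3 [
  -- iteration 1/3 --
  PU: pen up
  FD 7.6: (-4,-4) -> (-11.6,-4) [heading=180, move]
  REPEAT 3 [
    -- iteration 1/3 --
    BK 11.2: (-11.6,-4) -> (-0.4,-4) [heading=180, move]
    BK 3.5: (-0.4,-4) -> (3.1,-4) [heading=180, move]
    LT 45: heading 180 -> 225
    -- iteration 2/3 --
    BK 11.2: (3.1,-4) -> (11.02,3.92) [heading=225, move]
    BK 3.5: (11.02,3.92) -> (13.494,6.394) [heading=225, move]
    LT 45: heading 225 -> 270
    -- iteration 3/3 --
    BK 11.2: (13.494,6.394) -> (13.494,17.594) [heading=270, move]
    BK 3.5: (13.494,17.594) -> (13.494,21.094) [heading=270, move]
    LT 45: heading 270 -> 315
  ]
  -- iteration 2/3 --
  PU: pen up
  FD 7.6: (13.494,21.094) -> (18.868,15.72) [heading=315, move]
  REPEAT 3 [
    -- iteration 1/3 --
    BK 11.2: (18.868,15.72) -> (10.949,23.64) [heading=315, move]
    BK 3.5: (10.949,23.64) -> (8.474,26.115) [heading=315, move]
    LT 45: heading 315 -> 0
    -- iteration 2/3 --
    BK 11.2: (8.474,26.115) -> (-2.726,26.115) [heading=0, move]
    BK 3.5: (-2.726,26.115) -> (-6.226,26.115) [heading=0, move]
    LT 45: heading 0 -> 45
    -- iteration 3/3 --
    BK 11.2: (-6.226,26.115) -> (-14.146,18.195) [heading=45, move]
    BK 3.5: (-14.146,18.195) -> (-16.62,15.72) [heading=45, move]
    LT 45: heading 45 -> 90
  ]
  -- iteration 3/3 --
  PU: pen up
  FD 7.6: (-16.62,15.72) -> (-16.62,23.32) [heading=90, move]
  REPEAT 3 [
    -- iteration 1/3 --
    BK 11.2: (-16.62,23.32) -> (-16.62,12.12) [heading=90, move]
    BK 3.5: (-16.62,12.12) -> (-16.62,8.62) [heading=90, move]
    LT 45: heading 90 -> 135
    -- iteration 2/3 --
    BK 11.2: (-16.62,8.62) -> (-8.701,0.701) [heading=135, move]
    BK 3.5: (-8.701,0.701) -> (-6.226,-1.774) [heading=135, move]
    LT 45: heading 135 -> 180
    -- iteration 3/3 --
    BK 11.2: (-6.226,-1.774) -> (4.974,-1.774) [heading=180, move]
    BK 3.5: (4.974,-1.774) -> (8.474,-1.774) [heading=180, move]
    LT 45: heading 180 -> 225
  ]
]
Final: pos=(8.474,-1.774), heading=225, 0 segment(s) drawn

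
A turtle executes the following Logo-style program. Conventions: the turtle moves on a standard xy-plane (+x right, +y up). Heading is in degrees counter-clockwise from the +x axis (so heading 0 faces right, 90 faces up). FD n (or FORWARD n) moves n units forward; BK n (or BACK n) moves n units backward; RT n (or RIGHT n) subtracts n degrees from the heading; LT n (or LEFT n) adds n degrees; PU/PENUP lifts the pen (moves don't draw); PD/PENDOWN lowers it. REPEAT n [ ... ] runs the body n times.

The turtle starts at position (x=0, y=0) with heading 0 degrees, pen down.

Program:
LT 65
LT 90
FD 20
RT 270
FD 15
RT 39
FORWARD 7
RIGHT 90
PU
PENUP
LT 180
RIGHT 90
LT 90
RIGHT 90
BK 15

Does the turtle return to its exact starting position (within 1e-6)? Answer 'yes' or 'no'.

Answer: no

Derivation:
Executing turtle program step by step:
Start: pos=(0,0), heading=0, pen down
LT 65: heading 0 -> 65
LT 90: heading 65 -> 155
FD 20: (0,0) -> (-18.126,8.452) [heading=155, draw]
RT 270: heading 155 -> 245
FD 15: (-18.126,8.452) -> (-24.465,-5.142) [heading=245, draw]
RT 39: heading 245 -> 206
FD 7: (-24.465,-5.142) -> (-30.757,-8.211) [heading=206, draw]
RT 90: heading 206 -> 116
PU: pen up
PU: pen up
LT 180: heading 116 -> 296
RT 90: heading 296 -> 206
LT 90: heading 206 -> 296
RT 90: heading 296 -> 206
BK 15: (-30.757,-8.211) -> (-17.275,-1.635) [heading=206, move]
Final: pos=(-17.275,-1.635), heading=206, 3 segment(s) drawn

Start position: (0, 0)
Final position: (-17.275, -1.635)
Distance = 17.352; >= 1e-6 -> NOT closed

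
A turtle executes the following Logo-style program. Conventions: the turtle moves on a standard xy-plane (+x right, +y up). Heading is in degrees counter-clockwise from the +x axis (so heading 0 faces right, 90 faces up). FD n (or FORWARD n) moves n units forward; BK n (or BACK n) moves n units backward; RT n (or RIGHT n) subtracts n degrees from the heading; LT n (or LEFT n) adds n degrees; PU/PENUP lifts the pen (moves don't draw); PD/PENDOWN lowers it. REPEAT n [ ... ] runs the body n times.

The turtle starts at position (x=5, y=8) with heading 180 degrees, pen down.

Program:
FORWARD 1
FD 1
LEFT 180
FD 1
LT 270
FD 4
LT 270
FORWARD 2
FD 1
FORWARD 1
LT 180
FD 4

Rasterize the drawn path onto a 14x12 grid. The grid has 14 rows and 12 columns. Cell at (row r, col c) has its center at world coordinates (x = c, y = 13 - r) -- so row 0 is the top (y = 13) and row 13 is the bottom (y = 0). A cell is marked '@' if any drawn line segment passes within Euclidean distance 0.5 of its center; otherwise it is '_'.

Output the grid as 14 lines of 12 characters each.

Segment 0: (5,8) -> (4,8)
Segment 1: (4,8) -> (3,8)
Segment 2: (3,8) -> (4,8)
Segment 3: (4,8) -> (4,4)
Segment 4: (4,4) -> (2,4)
Segment 5: (2,4) -> (1,4)
Segment 6: (1,4) -> (-0,4)
Segment 7: (-0,4) -> (4,4)

Answer: ____________
____________
____________
____________
____________
___@@@______
____@_______
____@_______
____@_______
@@@@@_______
____________
____________
____________
____________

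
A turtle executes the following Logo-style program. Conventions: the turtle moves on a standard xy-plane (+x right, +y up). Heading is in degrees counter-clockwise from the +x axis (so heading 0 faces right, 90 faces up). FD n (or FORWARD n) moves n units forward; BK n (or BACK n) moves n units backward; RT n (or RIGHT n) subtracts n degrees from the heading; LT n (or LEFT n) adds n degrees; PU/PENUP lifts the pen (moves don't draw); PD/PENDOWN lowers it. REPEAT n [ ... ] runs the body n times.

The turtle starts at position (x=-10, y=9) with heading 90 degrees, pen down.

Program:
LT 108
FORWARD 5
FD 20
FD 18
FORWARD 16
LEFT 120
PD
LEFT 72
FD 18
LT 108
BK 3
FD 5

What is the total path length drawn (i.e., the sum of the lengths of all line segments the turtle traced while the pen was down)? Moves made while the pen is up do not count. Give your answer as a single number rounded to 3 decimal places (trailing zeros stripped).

Executing turtle program step by step:
Start: pos=(-10,9), heading=90, pen down
LT 108: heading 90 -> 198
FD 5: (-10,9) -> (-14.755,7.455) [heading=198, draw]
FD 20: (-14.755,7.455) -> (-33.776,1.275) [heading=198, draw]
FD 18: (-33.776,1.275) -> (-50.895,-4.288) [heading=198, draw]
FD 16: (-50.895,-4.288) -> (-66.112,-9.232) [heading=198, draw]
LT 120: heading 198 -> 318
PD: pen down
LT 72: heading 318 -> 30
FD 18: (-66.112,-9.232) -> (-50.524,-0.232) [heading=30, draw]
LT 108: heading 30 -> 138
BK 3: (-50.524,-0.232) -> (-48.294,-2.239) [heading=138, draw]
FD 5: (-48.294,-2.239) -> (-52.01,1.106) [heading=138, draw]
Final: pos=(-52.01,1.106), heading=138, 7 segment(s) drawn

Segment lengths:
  seg 1: (-10,9) -> (-14.755,7.455), length = 5
  seg 2: (-14.755,7.455) -> (-33.776,1.275), length = 20
  seg 3: (-33.776,1.275) -> (-50.895,-4.288), length = 18
  seg 4: (-50.895,-4.288) -> (-66.112,-9.232), length = 16
  seg 5: (-66.112,-9.232) -> (-50.524,-0.232), length = 18
  seg 6: (-50.524,-0.232) -> (-48.294,-2.239), length = 3
  seg 7: (-48.294,-2.239) -> (-52.01,1.106), length = 5
Total = 85

Answer: 85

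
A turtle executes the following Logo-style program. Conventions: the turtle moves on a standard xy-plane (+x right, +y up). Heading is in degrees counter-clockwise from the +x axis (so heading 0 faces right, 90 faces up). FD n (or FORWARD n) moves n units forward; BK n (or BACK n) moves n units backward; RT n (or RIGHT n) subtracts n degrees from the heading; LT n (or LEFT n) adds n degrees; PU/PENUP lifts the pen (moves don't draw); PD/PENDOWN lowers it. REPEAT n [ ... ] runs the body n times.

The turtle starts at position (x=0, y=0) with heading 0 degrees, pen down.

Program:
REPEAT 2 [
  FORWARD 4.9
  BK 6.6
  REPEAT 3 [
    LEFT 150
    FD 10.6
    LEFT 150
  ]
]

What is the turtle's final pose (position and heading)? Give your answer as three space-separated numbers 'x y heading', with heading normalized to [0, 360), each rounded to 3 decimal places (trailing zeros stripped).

Executing turtle program step by step:
Start: pos=(0,0), heading=0, pen down
REPEAT 2 [
  -- iteration 1/2 --
  FD 4.9: (0,0) -> (4.9,0) [heading=0, draw]
  BK 6.6: (4.9,0) -> (-1.7,0) [heading=0, draw]
  REPEAT 3 [
    -- iteration 1/3 --
    LT 150: heading 0 -> 150
    FD 10.6: (-1.7,0) -> (-10.88,5.3) [heading=150, draw]
    LT 150: heading 150 -> 300
    -- iteration 2/3 --
    LT 150: heading 300 -> 90
    FD 10.6: (-10.88,5.3) -> (-10.88,15.9) [heading=90, draw]
    LT 150: heading 90 -> 240
    -- iteration 3/3 --
    LT 150: heading 240 -> 30
    FD 10.6: (-10.88,15.9) -> (-1.7,21.2) [heading=30, draw]
    LT 150: heading 30 -> 180
  ]
  -- iteration 2/2 --
  FD 4.9: (-1.7,21.2) -> (-6.6,21.2) [heading=180, draw]
  BK 6.6: (-6.6,21.2) -> (0,21.2) [heading=180, draw]
  REPEAT 3 [
    -- iteration 1/3 --
    LT 150: heading 180 -> 330
    FD 10.6: (0,21.2) -> (9.18,15.9) [heading=330, draw]
    LT 150: heading 330 -> 120
    -- iteration 2/3 --
    LT 150: heading 120 -> 270
    FD 10.6: (9.18,15.9) -> (9.18,5.3) [heading=270, draw]
    LT 150: heading 270 -> 60
    -- iteration 3/3 --
    LT 150: heading 60 -> 210
    FD 10.6: (9.18,5.3) -> (0,0) [heading=210, draw]
    LT 150: heading 210 -> 0
  ]
]
Final: pos=(0,0), heading=0, 10 segment(s) drawn

Answer: 0 0 0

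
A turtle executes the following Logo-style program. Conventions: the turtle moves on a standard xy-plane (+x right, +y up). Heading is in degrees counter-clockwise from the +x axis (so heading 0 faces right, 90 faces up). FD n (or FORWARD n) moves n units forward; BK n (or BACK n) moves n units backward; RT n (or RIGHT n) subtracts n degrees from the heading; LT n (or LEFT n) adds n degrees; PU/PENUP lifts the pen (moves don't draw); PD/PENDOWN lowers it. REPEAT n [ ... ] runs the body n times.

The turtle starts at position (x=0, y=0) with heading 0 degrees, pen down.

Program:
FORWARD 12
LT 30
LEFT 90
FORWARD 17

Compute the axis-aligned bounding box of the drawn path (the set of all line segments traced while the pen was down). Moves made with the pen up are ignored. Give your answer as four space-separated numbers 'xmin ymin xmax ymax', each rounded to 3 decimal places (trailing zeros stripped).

Answer: 0 0 12 14.722

Derivation:
Executing turtle program step by step:
Start: pos=(0,0), heading=0, pen down
FD 12: (0,0) -> (12,0) [heading=0, draw]
LT 30: heading 0 -> 30
LT 90: heading 30 -> 120
FD 17: (12,0) -> (3.5,14.722) [heading=120, draw]
Final: pos=(3.5,14.722), heading=120, 2 segment(s) drawn

Segment endpoints: x in {0, 3.5, 12}, y in {0, 14.722}
xmin=0, ymin=0, xmax=12, ymax=14.722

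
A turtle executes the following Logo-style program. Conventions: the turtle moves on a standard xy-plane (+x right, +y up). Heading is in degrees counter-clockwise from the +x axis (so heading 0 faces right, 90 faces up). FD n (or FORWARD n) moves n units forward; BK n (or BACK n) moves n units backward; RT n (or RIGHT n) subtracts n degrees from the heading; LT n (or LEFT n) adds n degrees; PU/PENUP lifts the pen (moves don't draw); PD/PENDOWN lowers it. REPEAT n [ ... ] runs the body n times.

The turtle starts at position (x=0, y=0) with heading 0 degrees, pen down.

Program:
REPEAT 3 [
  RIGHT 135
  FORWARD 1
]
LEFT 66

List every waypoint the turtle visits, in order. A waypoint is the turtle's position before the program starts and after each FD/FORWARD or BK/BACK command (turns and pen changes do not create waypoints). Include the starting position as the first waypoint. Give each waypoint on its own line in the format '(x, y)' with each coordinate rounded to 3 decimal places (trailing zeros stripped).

Answer: (0, 0)
(-0.707, -0.707)
(-0.707, 0.293)
(0, -0.414)

Derivation:
Executing turtle program step by step:
Start: pos=(0,0), heading=0, pen down
REPEAT 3 [
  -- iteration 1/3 --
  RT 135: heading 0 -> 225
  FD 1: (0,0) -> (-0.707,-0.707) [heading=225, draw]
  -- iteration 2/3 --
  RT 135: heading 225 -> 90
  FD 1: (-0.707,-0.707) -> (-0.707,0.293) [heading=90, draw]
  -- iteration 3/3 --
  RT 135: heading 90 -> 315
  FD 1: (-0.707,0.293) -> (0,-0.414) [heading=315, draw]
]
LT 66: heading 315 -> 21
Final: pos=(0,-0.414), heading=21, 3 segment(s) drawn
Waypoints (4 total):
(0, 0)
(-0.707, -0.707)
(-0.707, 0.293)
(0, -0.414)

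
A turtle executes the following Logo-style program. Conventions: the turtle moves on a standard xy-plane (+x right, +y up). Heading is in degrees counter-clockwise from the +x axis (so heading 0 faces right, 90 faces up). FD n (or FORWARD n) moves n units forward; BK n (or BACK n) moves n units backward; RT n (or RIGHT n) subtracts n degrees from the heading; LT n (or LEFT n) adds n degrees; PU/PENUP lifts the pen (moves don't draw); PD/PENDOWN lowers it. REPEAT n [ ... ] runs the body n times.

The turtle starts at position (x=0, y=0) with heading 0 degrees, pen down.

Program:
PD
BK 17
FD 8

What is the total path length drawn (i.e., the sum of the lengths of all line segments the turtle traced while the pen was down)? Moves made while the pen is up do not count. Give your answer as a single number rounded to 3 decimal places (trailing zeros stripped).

Executing turtle program step by step:
Start: pos=(0,0), heading=0, pen down
PD: pen down
BK 17: (0,0) -> (-17,0) [heading=0, draw]
FD 8: (-17,0) -> (-9,0) [heading=0, draw]
Final: pos=(-9,0), heading=0, 2 segment(s) drawn

Segment lengths:
  seg 1: (0,0) -> (-17,0), length = 17
  seg 2: (-17,0) -> (-9,0), length = 8
Total = 25

Answer: 25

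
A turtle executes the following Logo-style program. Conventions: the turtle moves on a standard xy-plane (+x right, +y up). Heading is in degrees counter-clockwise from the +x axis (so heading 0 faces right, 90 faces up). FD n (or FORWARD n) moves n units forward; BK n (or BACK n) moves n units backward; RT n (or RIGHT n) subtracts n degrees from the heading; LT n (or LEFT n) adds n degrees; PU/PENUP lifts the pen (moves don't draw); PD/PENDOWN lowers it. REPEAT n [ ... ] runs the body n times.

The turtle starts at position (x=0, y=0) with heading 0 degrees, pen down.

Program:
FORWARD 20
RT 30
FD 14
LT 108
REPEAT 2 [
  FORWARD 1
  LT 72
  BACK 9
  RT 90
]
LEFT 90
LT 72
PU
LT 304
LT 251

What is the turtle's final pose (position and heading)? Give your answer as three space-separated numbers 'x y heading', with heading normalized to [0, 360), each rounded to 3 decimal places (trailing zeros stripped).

Executing turtle program step by step:
Start: pos=(0,0), heading=0, pen down
FD 20: (0,0) -> (20,0) [heading=0, draw]
RT 30: heading 0 -> 330
FD 14: (20,0) -> (32.124,-7) [heading=330, draw]
LT 108: heading 330 -> 78
REPEAT 2 [
  -- iteration 1/2 --
  FD 1: (32.124,-7) -> (32.332,-6.022) [heading=78, draw]
  LT 72: heading 78 -> 150
  BK 9: (32.332,-6.022) -> (40.126,-10.522) [heading=150, draw]
  RT 90: heading 150 -> 60
  -- iteration 2/2 --
  FD 1: (40.126,-10.522) -> (40.626,-9.656) [heading=60, draw]
  LT 72: heading 60 -> 132
  BK 9: (40.626,-9.656) -> (46.649,-16.344) [heading=132, draw]
  RT 90: heading 132 -> 42
]
LT 90: heading 42 -> 132
LT 72: heading 132 -> 204
PU: pen up
LT 304: heading 204 -> 148
LT 251: heading 148 -> 39
Final: pos=(46.649,-16.344), heading=39, 6 segment(s) drawn

Answer: 46.649 -16.344 39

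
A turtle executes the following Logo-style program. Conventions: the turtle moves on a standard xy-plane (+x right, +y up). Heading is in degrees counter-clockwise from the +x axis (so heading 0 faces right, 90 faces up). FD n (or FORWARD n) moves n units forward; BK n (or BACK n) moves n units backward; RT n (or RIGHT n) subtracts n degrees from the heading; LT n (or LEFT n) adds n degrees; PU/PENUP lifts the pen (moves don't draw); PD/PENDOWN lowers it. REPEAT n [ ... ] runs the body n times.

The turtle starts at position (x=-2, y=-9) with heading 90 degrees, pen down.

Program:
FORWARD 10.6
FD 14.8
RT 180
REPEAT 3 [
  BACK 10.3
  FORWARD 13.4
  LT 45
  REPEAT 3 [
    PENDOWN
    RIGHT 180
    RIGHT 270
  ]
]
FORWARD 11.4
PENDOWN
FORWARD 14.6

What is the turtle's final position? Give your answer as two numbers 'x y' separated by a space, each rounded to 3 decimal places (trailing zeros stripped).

Executing turtle program step by step:
Start: pos=(-2,-9), heading=90, pen down
FD 10.6: (-2,-9) -> (-2,1.6) [heading=90, draw]
FD 14.8: (-2,1.6) -> (-2,16.4) [heading=90, draw]
RT 180: heading 90 -> 270
REPEAT 3 [
  -- iteration 1/3 --
  BK 10.3: (-2,16.4) -> (-2,26.7) [heading=270, draw]
  FD 13.4: (-2,26.7) -> (-2,13.3) [heading=270, draw]
  LT 45: heading 270 -> 315
  REPEAT 3 [
    -- iteration 1/3 --
    PD: pen down
    RT 180: heading 315 -> 135
    RT 270: heading 135 -> 225
    -- iteration 2/3 --
    PD: pen down
    RT 180: heading 225 -> 45
    RT 270: heading 45 -> 135
    -- iteration 3/3 --
    PD: pen down
    RT 180: heading 135 -> 315
    RT 270: heading 315 -> 45
  ]
  -- iteration 2/3 --
  BK 10.3: (-2,13.3) -> (-9.283,6.017) [heading=45, draw]
  FD 13.4: (-9.283,6.017) -> (0.192,15.492) [heading=45, draw]
  LT 45: heading 45 -> 90
  REPEAT 3 [
    -- iteration 1/3 --
    PD: pen down
    RT 180: heading 90 -> 270
    RT 270: heading 270 -> 0
    -- iteration 2/3 --
    PD: pen down
    RT 180: heading 0 -> 180
    RT 270: heading 180 -> 270
    -- iteration 3/3 --
    PD: pen down
    RT 180: heading 270 -> 90
    RT 270: heading 90 -> 180
  ]
  -- iteration 3/3 --
  BK 10.3: (0.192,15.492) -> (10.492,15.492) [heading=180, draw]
  FD 13.4: (10.492,15.492) -> (-2.908,15.492) [heading=180, draw]
  LT 45: heading 180 -> 225
  REPEAT 3 [
    -- iteration 1/3 --
    PD: pen down
    RT 180: heading 225 -> 45
    RT 270: heading 45 -> 135
    -- iteration 2/3 --
    PD: pen down
    RT 180: heading 135 -> 315
    RT 270: heading 315 -> 45
    -- iteration 3/3 --
    PD: pen down
    RT 180: heading 45 -> 225
    RT 270: heading 225 -> 315
  ]
]
FD 11.4: (-2.908,15.492) -> (5.153,7.431) [heading=315, draw]
PD: pen down
FD 14.6: (5.153,7.431) -> (15.477,-2.893) [heading=315, draw]
Final: pos=(15.477,-2.893), heading=315, 10 segment(s) drawn

Answer: 15.477 -2.893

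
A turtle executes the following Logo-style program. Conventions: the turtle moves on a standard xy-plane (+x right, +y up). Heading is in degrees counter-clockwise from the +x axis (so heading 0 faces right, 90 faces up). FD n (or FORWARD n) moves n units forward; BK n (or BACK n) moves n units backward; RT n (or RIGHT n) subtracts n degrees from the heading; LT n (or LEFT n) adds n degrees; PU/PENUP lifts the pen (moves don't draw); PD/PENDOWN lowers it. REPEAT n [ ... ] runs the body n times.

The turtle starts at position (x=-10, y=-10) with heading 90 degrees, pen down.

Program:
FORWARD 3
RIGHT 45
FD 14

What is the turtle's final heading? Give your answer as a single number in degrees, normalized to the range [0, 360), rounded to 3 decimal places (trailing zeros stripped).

Answer: 45

Derivation:
Executing turtle program step by step:
Start: pos=(-10,-10), heading=90, pen down
FD 3: (-10,-10) -> (-10,-7) [heading=90, draw]
RT 45: heading 90 -> 45
FD 14: (-10,-7) -> (-0.101,2.899) [heading=45, draw]
Final: pos=(-0.101,2.899), heading=45, 2 segment(s) drawn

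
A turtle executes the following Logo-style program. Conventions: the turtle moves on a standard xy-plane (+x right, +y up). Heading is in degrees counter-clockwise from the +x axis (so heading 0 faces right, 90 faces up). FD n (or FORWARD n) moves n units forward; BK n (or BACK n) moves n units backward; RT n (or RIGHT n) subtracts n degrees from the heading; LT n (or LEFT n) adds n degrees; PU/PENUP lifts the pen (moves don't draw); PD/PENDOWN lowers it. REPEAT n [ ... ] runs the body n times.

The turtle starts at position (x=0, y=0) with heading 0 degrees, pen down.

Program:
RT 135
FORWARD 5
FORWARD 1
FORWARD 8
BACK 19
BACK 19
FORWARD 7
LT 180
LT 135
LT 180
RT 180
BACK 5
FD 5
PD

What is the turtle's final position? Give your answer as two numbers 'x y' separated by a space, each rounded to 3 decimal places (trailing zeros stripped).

Answer: 12.021 12.021

Derivation:
Executing turtle program step by step:
Start: pos=(0,0), heading=0, pen down
RT 135: heading 0 -> 225
FD 5: (0,0) -> (-3.536,-3.536) [heading=225, draw]
FD 1: (-3.536,-3.536) -> (-4.243,-4.243) [heading=225, draw]
FD 8: (-4.243,-4.243) -> (-9.899,-9.899) [heading=225, draw]
BK 19: (-9.899,-9.899) -> (3.536,3.536) [heading=225, draw]
BK 19: (3.536,3.536) -> (16.971,16.971) [heading=225, draw]
FD 7: (16.971,16.971) -> (12.021,12.021) [heading=225, draw]
LT 180: heading 225 -> 45
LT 135: heading 45 -> 180
LT 180: heading 180 -> 0
RT 180: heading 0 -> 180
BK 5: (12.021,12.021) -> (17.021,12.021) [heading=180, draw]
FD 5: (17.021,12.021) -> (12.021,12.021) [heading=180, draw]
PD: pen down
Final: pos=(12.021,12.021), heading=180, 8 segment(s) drawn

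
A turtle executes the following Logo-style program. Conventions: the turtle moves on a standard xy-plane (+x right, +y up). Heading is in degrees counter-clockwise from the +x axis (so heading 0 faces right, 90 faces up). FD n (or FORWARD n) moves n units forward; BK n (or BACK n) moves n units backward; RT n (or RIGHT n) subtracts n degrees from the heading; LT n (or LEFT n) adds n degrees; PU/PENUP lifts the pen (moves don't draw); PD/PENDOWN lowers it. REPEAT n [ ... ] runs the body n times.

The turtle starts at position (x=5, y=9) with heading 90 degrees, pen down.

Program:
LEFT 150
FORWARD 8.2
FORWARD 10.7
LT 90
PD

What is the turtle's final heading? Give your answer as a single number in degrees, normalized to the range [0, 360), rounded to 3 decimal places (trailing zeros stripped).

Answer: 330

Derivation:
Executing turtle program step by step:
Start: pos=(5,9), heading=90, pen down
LT 150: heading 90 -> 240
FD 8.2: (5,9) -> (0.9,1.899) [heading=240, draw]
FD 10.7: (0.9,1.899) -> (-4.45,-7.368) [heading=240, draw]
LT 90: heading 240 -> 330
PD: pen down
Final: pos=(-4.45,-7.368), heading=330, 2 segment(s) drawn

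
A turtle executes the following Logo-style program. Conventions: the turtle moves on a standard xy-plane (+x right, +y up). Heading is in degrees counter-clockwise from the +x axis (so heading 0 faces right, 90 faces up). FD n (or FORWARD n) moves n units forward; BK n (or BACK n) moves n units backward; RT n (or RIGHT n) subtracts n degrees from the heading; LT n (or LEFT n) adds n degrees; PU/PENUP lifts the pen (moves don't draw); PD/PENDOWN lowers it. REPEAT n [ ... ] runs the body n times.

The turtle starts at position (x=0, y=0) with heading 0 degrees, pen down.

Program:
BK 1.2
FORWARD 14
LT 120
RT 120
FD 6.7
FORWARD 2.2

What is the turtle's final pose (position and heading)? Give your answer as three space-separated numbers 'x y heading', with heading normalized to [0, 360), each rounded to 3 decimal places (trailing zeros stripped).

Executing turtle program step by step:
Start: pos=(0,0), heading=0, pen down
BK 1.2: (0,0) -> (-1.2,0) [heading=0, draw]
FD 14: (-1.2,0) -> (12.8,0) [heading=0, draw]
LT 120: heading 0 -> 120
RT 120: heading 120 -> 0
FD 6.7: (12.8,0) -> (19.5,0) [heading=0, draw]
FD 2.2: (19.5,0) -> (21.7,0) [heading=0, draw]
Final: pos=(21.7,0), heading=0, 4 segment(s) drawn

Answer: 21.7 0 0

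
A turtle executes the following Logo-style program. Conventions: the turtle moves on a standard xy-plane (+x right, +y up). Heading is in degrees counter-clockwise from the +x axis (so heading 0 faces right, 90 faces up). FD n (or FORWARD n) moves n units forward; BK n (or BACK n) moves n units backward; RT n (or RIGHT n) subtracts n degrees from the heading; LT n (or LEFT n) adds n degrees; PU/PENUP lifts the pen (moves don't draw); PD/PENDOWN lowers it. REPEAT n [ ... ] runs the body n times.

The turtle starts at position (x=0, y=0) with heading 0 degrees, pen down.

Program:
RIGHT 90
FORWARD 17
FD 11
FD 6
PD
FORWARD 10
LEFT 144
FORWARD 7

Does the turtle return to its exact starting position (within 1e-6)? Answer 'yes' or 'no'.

Executing turtle program step by step:
Start: pos=(0,0), heading=0, pen down
RT 90: heading 0 -> 270
FD 17: (0,0) -> (0,-17) [heading=270, draw]
FD 11: (0,-17) -> (0,-28) [heading=270, draw]
FD 6: (0,-28) -> (0,-34) [heading=270, draw]
PD: pen down
FD 10: (0,-34) -> (0,-44) [heading=270, draw]
LT 144: heading 270 -> 54
FD 7: (0,-44) -> (4.114,-38.337) [heading=54, draw]
Final: pos=(4.114,-38.337), heading=54, 5 segment(s) drawn

Start position: (0, 0)
Final position: (4.114, -38.337)
Distance = 38.557; >= 1e-6 -> NOT closed

Answer: no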